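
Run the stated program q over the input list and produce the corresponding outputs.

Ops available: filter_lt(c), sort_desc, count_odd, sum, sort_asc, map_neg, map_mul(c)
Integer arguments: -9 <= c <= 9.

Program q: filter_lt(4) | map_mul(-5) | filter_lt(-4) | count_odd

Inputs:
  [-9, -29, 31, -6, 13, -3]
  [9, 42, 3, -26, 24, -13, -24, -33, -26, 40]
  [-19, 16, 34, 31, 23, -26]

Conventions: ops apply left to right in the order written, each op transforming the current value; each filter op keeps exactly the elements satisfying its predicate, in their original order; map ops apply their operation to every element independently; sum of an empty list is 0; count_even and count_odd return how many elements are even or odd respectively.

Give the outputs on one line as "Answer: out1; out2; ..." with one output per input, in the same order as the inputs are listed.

0; 1; 0

Execution, op by op:
  [-9, -29, 31, -6, 13, -3] -> [-9, -29, -6, -3] -> [45, 145, 30, 15] -> [] -> 0
  [9, 42, 3, -26, 24, -13, -24, -33, -26, 40] -> [3, -26, -13, -24, -33, -26] -> [-15, 130, 65, 120, 165, 130] -> [-15] -> 1
  [-19, 16, 34, 31, 23, -26] -> [-19, -26] -> [95, 130] -> [] -> 0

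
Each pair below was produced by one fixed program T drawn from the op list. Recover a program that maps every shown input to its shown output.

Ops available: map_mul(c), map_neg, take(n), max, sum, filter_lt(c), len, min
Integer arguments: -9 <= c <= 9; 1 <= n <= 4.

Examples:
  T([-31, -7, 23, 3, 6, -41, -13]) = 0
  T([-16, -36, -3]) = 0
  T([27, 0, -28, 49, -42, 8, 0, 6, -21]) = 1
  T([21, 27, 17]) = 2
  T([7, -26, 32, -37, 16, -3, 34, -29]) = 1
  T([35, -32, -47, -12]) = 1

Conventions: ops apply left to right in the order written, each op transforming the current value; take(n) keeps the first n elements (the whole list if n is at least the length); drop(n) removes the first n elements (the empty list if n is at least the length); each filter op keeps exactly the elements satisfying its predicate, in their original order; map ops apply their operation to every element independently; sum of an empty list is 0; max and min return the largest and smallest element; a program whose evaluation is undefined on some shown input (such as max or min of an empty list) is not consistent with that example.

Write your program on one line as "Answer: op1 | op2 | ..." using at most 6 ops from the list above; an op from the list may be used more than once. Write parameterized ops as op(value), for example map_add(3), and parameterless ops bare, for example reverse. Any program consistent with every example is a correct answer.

take(2) | map_mul(4) | map_neg | filter_lt(-4) | len

Check, running the answer program on each example:
  [-31, -7, 23, 3, 6, -41, -13] -> [-31, -7] -> [-124, -28] -> [124, 28] -> [] -> 0
  [-16, -36, -3] -> [-16, -36] -> [-64, -144] -> [64, 144] -> [] -> 0
  [27, 0, -28, 49, -42, 8, 0, 6, -21] -> [27, 0] -> [108, 0] -> [-108, 0] -> [-108] -> 1
  [21, 27, 17] -> [21, 27] -> [84, 108] -> [-84, -108] -> [-84, -108] -> 2
  [7, -26, 32, -37, 16, -3, 34, -29] -> [7, -26] -> [28, -104] -> [-28, 104] -> [-28] -> 1
  [35, -32, -47, -12] -> [35, -32] -> [140, -128] -> [-140, 128] -> [-140] -> 1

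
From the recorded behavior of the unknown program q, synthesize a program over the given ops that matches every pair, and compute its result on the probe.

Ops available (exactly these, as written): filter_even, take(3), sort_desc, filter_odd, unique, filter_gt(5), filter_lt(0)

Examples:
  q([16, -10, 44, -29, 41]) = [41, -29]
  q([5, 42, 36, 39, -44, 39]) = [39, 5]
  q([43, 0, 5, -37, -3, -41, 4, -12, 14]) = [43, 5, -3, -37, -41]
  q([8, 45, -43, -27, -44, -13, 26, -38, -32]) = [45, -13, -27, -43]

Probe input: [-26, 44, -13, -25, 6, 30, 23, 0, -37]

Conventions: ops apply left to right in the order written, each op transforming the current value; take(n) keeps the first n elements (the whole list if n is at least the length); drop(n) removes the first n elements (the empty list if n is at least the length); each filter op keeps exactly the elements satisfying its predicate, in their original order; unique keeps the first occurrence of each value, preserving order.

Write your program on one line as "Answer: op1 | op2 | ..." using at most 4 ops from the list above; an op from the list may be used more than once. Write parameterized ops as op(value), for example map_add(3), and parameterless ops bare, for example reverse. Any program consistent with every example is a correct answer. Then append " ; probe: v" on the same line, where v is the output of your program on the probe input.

unique | sort_desc | filter_odd ; probe: [23, -13, -25, -37]

Check, running the answer program on each example:
  [16, -10, 44, -29, 41] -> [16, -10, 44, -29, 41] -> [44, 41, 16, -10, -29] -> [41, -29]
  [5, 42, 36, 39, -44, 39] -> [5, 42, 36, 39, -44] -> [42, 39, 36, 5, -44] -> [39, 5]
  [43, 0, 5, -37, -3, -41, 4, -12, 14] -> [43, 0, 5, -37, -3, -41, 4, -12, 14] -> [43, 14, 5, 4, 0, -3, -12, -37, -41] -> [43, 5, -3, -37, -41]
  [8, 45, -43, -27, -44, -13, 26, -38, -32] -> [8, 45, -43, -27, -44, -13, 26, -38, -32] -> [45, 26, 8, -13, -27, -32, -38, -43, -44] -> [45, -13, -27, -43]
  probe: [-26, 44, -13, -25, 6, 30, 23, 0, -37] -> [-26, 44, -13, -25, 6, 30, 23, 0, -37] -> [44, 30, 23, 6, 0, -13, -25, -26, -37] -> [23, -13, -25, -37]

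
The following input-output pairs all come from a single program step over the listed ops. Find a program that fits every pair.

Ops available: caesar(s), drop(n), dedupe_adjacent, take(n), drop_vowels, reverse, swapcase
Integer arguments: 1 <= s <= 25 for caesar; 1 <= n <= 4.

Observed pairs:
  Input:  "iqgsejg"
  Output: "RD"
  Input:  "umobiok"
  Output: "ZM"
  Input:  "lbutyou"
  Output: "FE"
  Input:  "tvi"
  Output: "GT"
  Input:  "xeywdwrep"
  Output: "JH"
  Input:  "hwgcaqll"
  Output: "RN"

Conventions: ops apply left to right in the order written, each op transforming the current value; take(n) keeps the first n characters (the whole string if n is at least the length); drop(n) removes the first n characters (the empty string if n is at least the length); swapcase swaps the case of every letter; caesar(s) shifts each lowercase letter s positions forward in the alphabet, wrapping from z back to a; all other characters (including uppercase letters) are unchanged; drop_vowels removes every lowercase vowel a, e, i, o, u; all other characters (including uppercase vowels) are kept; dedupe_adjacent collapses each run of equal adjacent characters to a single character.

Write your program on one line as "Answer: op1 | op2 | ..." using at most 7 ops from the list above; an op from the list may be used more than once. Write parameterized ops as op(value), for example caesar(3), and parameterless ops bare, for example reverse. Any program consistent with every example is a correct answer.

caesar(11) | swapcase | take(4) | reverse | take(2) | reverse

Check, running the answer program on each example:
  "iqgsejg" -> "tbrdpur" -> "TBRDPUR" -> "TBRD" -> "DRBT" -> "DR" -> "RD"
  "umobiok" -> "fxzmtzv" -> "FXZMTZV" -> "FXZM" -> "MZXF" -> "MZ" -> "ZM"
  "lbutyou" -> "wmfejzf" -> "WMFEJZF" -> "WMFE" -> "EFMW" -> "EF" -> "FE"
  "tvi" -> "egt" -> "EGT" -> "EGT" -> "TGE" -> "TG" -> "GT"
  "xeywdwrep" -> "ipjhohcpa" -> "IPJHOHCPA" -> "IPJH" -> "HJPI" -> "HJ" -> "JH"
  "hwgcaqll" -> "shrnlbww" -> "SHRNLBWW" -> "SHRN" -> "NRHS" -> "NR" -> "RN"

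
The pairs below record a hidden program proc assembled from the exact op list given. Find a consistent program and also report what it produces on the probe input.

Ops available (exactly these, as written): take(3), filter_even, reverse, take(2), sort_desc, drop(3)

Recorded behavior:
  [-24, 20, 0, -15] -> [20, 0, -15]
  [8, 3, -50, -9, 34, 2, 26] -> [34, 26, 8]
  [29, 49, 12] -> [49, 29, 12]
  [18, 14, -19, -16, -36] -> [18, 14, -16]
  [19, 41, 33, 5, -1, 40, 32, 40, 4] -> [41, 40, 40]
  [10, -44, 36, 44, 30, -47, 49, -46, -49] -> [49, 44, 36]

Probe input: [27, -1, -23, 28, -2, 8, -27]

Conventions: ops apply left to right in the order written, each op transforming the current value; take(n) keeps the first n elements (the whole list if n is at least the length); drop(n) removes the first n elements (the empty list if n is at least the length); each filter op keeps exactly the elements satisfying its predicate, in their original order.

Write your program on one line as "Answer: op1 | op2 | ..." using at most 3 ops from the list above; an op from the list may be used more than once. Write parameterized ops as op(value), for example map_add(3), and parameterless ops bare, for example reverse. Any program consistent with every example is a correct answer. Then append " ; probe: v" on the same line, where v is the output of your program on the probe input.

reverse | sort_desc | take(3) ; probe: [28, 27, 8]

Check, running the answer program on each example:
  [-24, 20, 0, -15] -> [-15, 0, 20, -24] -> [20, 0, -15, -24] -> [20, 0, -15]
  [8, 3, -50, -9, 34, 2, 26] -> [26, 2, 34, -9, -50, 3, 8] -> [34, 26, 8, 3, 2, -9, -50] -> [34, 26, 8]
  [29, 49, 12] -> [12, 49, 29] -> [49, 29, 12] -> [49, 29, 12]
  [18, 14, -19, -16, -36] -> [-36, -16, -19, 14, 18] -> [18, 14, -16, -19, -36] -> [18, 14, -16]
  [19, 41, 33, 5, -1, 40, 32, 40, 4] -> [4, 40, 32, 40, -1, 5, 33, 41, 19] -> [41, 40, 40, 33, 32, 19, 5, 4, -1] -> [41, 40, 40]
  [10, -44, 36, 44, 30, -47, 49, -46, -49] -> [-49, -46, 49, -47, 30, 44, 36, -44, 10] -> [49, 44, 36, 30, 10, -44, -46, -47, -49] -> [49, 44, 36]
  probe: [27, -1, -23, 28, -2, 8, -27] -> [-27, 8, -2, 28, -23, -1, 27] -> [28, 27, 8, -1, -2, -23, -27] -> [28, 27, 8]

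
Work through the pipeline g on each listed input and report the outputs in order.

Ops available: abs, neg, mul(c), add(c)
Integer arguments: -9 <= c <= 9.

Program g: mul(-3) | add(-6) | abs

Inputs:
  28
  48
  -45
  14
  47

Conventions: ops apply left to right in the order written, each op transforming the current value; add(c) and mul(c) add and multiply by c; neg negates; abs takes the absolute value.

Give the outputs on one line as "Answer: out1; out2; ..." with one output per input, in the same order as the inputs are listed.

90; 150; 129; 48; 147

Execution, op by op:
  28 -> -84 -> -90 -> 90
  48 -> -144 -> -150 -> 150
  -45 -> 135 -> 129 -> 129
  14 -> -42 -> -48 -> 48
  47 -> -141 -> -147 -> 147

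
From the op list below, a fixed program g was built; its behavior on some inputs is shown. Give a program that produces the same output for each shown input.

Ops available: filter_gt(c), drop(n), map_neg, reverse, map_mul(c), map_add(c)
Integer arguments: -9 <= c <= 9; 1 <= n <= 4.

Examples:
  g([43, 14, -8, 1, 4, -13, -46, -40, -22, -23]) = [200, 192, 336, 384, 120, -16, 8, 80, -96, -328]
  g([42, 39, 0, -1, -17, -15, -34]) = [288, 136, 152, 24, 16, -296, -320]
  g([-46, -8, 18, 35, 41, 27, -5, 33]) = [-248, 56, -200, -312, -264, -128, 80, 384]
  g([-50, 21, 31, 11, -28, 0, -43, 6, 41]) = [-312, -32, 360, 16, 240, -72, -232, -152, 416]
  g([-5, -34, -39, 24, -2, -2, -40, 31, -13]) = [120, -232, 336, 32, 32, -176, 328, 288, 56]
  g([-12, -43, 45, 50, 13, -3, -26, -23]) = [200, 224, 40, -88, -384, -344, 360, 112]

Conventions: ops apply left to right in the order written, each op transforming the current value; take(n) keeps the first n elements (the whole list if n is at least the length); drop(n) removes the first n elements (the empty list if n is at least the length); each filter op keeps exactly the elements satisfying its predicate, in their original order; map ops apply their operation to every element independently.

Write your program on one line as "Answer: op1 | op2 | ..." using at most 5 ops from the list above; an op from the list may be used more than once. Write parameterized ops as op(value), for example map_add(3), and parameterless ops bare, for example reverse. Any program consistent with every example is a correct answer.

map_add(-2) | reverse | map_mul(8) | map_neg

Check, running the answer program on each example:
  [43, 14, -8, 1, 4, -13, -46, -40, -22, -23] -> [41, 12, -10, -1, 2, -15, -48, -42, -24, -25] -> [-25, -24, -42, -48, -15, 2, -1, -10, 12, 41] -> [-200, -192, -336, -384, -120, 16, -8, -80, 96, 328] -> [200, 192, 336, 384, 120, -16, 8, 80, -96, -328]
  [42, 39, 0, -1, -17, -15, -34] -> [40, 37, -2, -3, -19, -17, -36] -> [-36, -17, -19, -3, -2, 37, 40] -> [-288, -136, -152, -24, -16, 296, 320] -> [288, 136, 152, 24, 16, -296, -320]
  [-46, -8, 18, 35, 41, 27, -5, 33] -> [-48, -10, 16, 33, 39, 25, -7, 31] -> [31, -7, 25, 39, 33, 16, -10, -48] -> [248, -56, 200, 312, 264, 128, -80, -384] -> [-248, 56, -200, -312, -264, -128, 80, 384]
  [-50, 21, 31, 11, -28, 0, -43, 6, 41] -> [-52, 19, 29, 9, -30, -2, -45, 4, 39] -> [39, 4, -45, -2, -30, 9, 29, 19, -52] -> [312, 32, -360, -16, -240, 72, 232, 152, -416] -> [-312, -32, 360, 16, 240, -72, -232, -152, 416]
  [-5, -34, -39, 24, -2, -2, -40, 31, -13] -> [-7, -36, -41, 22, -4, -4, -42, 29, -15] -> [-15, 29, -42, -4, -4, 22, -41, -36, -7] -> [-120, 232, -336, -32, -32, 176, -328, -288, -56] -> [120, -232, 336, 32, 32, -176, 328, 288, 56]
  [-12, -43, 45, 50, 13, -3, -26, -23] -> [-14, -45, 43, 48, 11, -5, -28, -25] -> [-25, -28, -5, 11, 48, 43, -45, -14] -> [-200, -224, -40, 88, 384, 344, -360, -112] -> [200, 224, 40, -88, -384, -344, 360, 112]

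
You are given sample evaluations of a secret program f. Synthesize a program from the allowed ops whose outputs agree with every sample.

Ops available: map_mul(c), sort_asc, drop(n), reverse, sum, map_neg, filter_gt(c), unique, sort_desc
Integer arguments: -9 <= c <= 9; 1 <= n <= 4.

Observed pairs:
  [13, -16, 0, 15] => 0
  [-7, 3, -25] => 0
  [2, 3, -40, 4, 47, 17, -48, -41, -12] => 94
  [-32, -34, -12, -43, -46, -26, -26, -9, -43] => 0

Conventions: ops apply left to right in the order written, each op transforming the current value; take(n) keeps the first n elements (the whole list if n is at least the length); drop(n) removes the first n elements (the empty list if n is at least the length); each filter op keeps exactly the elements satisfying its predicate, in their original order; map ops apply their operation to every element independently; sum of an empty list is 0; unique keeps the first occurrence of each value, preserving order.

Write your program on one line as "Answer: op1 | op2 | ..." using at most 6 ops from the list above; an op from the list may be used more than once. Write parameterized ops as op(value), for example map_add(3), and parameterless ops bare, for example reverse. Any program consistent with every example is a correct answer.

map_mul(2) | drop(3) | filter_gt(6) | sort_asc | drop(2) | sum

Check, running the answer program on each example:
  [13, -16, 0, 15] -> [26, -32, 0, 30] -> [30] -> [30] -> [30] -> [] -> 0
  [-7, 3, -25] -> [-14, 6, -50] -> [] -> [] -> [] -> [] -> 0
  [2, 3, -40, 4, 47, 17, -48, -41, -12] -> [4, 6, -80, 8, 94, 34, -96, -82, -24] -> [8, 94, 34, -96, -82, -24] -> [8, 94, 34] -> [8, 34, 94] -> [94] -> 94
  [-32, -34, -12, -43, -46, -26, -26, -9, -43] -> [-64, -68, -24, -86, -92, -52, -52, -18, -86] -> [-86, -92, -52, -52, -18, -86] -> [] -> [] -> [] -> 0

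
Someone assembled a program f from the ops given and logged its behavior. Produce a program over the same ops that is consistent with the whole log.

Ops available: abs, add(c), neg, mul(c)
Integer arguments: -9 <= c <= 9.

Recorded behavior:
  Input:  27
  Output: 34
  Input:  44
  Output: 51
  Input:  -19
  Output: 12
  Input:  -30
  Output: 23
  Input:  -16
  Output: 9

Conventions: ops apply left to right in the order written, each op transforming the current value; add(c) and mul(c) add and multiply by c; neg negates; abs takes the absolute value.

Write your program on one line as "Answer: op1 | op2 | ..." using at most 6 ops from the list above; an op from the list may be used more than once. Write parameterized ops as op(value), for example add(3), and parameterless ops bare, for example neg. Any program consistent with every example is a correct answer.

add(4) | neg | add(-8) | add(2) | add(3) | abs

Check, running the answer program on each example:
  27 -> 31 -> -31 -> -39 -> -37 -> -34 -> 34
  44 -> 48 -> -48 -> -56 -> -54 -> -51 -> 51
  -19 -> -15 -> 15 -> 7 -> 9 -> 12 -> 12
  -30 -> -26 -> 26 -> 18 -> 20 -> 23 -> 23
  -16 -> -12 -> 12 -> 4 -> 6 -> 9 -> 9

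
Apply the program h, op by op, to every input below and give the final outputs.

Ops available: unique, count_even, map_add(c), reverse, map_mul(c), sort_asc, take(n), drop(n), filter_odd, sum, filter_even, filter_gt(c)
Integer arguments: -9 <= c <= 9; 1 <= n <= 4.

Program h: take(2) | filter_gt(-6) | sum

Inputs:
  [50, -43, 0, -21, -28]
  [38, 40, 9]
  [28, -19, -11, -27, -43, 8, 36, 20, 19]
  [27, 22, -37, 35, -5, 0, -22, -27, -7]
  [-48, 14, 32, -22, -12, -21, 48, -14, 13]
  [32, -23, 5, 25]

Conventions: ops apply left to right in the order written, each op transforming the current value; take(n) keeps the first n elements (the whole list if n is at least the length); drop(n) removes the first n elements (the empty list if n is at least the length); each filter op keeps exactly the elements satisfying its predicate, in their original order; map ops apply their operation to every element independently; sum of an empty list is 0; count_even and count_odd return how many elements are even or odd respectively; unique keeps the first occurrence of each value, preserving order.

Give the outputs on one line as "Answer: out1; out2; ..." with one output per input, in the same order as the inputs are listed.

Execution, op by op:
  [50, -43, 0, -21, -28] -> [50, -43] -> [50] -> 50
  [38, 40, 9] -> [38, 40] -> [38, 40] -> 78
  [28, -19, -11, -27, -43, 8, 36, 20, 19] -> [28, -19] -> [28] -> 28
  [27, 22, -37, 35, -5, 0, -22, -27, -7] -> [27, 22] -> [27, 22] -> 49
  [-48, 14, 32, -22, -12, -21, 48, -14, 13] -> [-48, 14] -> [14] -> 14
  [32, -23, 5, 25] -> [32, -23] -> [32] -> 32

50; 78; 28; 49; 14; 32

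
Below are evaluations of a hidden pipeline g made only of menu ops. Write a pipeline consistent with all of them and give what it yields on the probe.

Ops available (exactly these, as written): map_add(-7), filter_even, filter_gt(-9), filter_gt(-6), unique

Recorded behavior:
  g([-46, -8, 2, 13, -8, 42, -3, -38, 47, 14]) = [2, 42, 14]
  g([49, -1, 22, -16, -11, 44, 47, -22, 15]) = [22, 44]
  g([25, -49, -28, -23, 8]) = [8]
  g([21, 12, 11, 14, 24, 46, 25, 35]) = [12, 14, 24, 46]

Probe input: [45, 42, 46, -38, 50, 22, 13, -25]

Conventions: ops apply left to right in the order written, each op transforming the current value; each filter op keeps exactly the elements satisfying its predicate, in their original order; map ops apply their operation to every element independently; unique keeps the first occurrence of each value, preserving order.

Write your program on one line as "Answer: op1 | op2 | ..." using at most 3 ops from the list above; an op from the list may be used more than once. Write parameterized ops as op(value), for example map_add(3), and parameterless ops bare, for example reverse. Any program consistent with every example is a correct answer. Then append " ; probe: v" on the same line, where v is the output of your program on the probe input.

filter_even | filter_gt(-9) | filter_gt(-6) ; probe: [42, 46, 50, 22]

Check, running the answer program on each example:
  [-46, -8, 2, 13, -8, 42, -3, -38, 47, 14] -> [-46, -8, 2, -8, 42, -38, 14] -> [-8, 2, -8, 42, 14] -> [2, 42, 14]
  [49, -1, 22, -16, -11, 44, 47, -22, 15] -> [22, -16, 44, -22] -> [22, 44] -> [22, 44]
  [25, -49, -28, -23, 8] -> [-28, 8] -> [8] -> [8]
  [21, 12, 11, 14, 24, 46, 25, 35] -> [12, 14, 24, 46] -> [12, 14, 24, 46] -> [12, 14, 24, 46]
  probe: [45, 42, 46, -38, 50, 22, 13, -25] -> [42, 46, -38, 50, 22] -> [42, 46, 50, 22] -> [42, 46, 50, 22]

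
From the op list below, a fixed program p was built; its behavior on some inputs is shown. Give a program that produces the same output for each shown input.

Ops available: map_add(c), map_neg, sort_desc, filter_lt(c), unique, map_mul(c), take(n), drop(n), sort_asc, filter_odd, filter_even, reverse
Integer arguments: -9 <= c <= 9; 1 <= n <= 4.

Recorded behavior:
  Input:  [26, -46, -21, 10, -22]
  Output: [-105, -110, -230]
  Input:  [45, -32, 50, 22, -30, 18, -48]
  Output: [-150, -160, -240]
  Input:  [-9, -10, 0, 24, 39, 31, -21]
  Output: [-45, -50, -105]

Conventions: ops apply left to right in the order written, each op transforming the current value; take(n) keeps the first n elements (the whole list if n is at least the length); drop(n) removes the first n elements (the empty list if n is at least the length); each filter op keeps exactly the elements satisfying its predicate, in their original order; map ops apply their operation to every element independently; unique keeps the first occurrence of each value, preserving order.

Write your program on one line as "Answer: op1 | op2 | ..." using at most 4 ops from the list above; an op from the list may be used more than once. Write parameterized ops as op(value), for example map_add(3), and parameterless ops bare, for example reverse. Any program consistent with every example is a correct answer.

filter_lt(-5) | sort_desc | map_mul(5)

Check, running the answer program on each example:
  [26, -46, -21, 10, -22] -> [-46, -21, -22] -> [-21, -22, -46] -> [-105, -110, -230]
  [45, -32, 50, 22, -30, 18, -48] -> [-32, -30, -48] -> [-30, -32, -48] -> [-150, -160, -240]
  [-9, -10, 0, 24, 39, 31, -21] -> [-9, -10, -21] -> [-9, -10, -21] -> [-45, -50, -105]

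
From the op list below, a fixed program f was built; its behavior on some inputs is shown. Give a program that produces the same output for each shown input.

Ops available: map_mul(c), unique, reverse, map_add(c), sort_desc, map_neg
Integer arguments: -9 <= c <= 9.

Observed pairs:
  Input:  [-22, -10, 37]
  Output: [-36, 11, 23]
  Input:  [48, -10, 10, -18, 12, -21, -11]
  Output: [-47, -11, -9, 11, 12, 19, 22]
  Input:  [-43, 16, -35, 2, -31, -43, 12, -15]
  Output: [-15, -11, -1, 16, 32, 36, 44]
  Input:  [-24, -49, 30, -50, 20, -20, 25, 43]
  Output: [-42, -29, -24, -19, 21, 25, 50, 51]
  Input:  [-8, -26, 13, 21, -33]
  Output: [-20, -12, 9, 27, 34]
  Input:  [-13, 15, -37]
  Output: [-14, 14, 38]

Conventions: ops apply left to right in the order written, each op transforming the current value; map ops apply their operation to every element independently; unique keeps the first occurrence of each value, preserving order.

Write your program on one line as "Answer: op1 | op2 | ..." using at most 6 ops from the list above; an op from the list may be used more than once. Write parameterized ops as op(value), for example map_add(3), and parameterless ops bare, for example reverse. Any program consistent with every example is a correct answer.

map_neg | sort_desc | unique | map_add(-3) | reverse | map_add(4)

Check, running the answer program on each example:
  [-22, -10, 37] -> [22, 10, -37] -> [22, 10, -37] -> [22, 10, -37] -> [19, 7, -40] -> [-40, 7, 19] -> [-36, 11, 23]
  [48, -10, 10, -18, 12, -21, -11] -> [-48, 10, -10, 18, -12, 21, 11] -> [21, 18, 11, 10, -10, -12, -48] -> [21, 18, 11, 10, -10, -12, -48] -> [18, 15, 8, 7, -13, -15, -51] -> [-51, -15, -13, 7, 8, 15, 18] -> [-47, -11, -9, 11, 12, 19, 22]
  [-43, 16, -35, 2, -31, -43, 12, -15] -> [43, -16, 35, -2, 31, 43, -12, 15] -> [43, 43, 35, 31, 15, -2, -12, -16] -> [43, 35, 31, 15, -2, -12, -16] -> [40, 32, 28, 12, -5, -15, -19] -> [-19, -15, -5, 12, 28, 32, 40] -> [-15, -11, -1, 16, 32, 36, 44]
  [-24, -49, 30, -50, 20, -20, 25, 43] -> [24, 49, -30, 50, -20, 20, -25, -43] -> [50, 49, 24, 20, -20, -25, -30, -43] -> [50, 49, 24, 20, -20, -25, -30, -43] -> [47, 46, 21, 17, -23, -28, -33, -46] -> [-46, -33, -28, -23, 17, 21, 46, 47] -> [-42, -29, -24, -19, 21, 25, 50, 51]
  [-8, -26, 13, 21, -33] -> [8, 26, -13, -21, 33] -> [33, 26, 8, -13, -21] -> [33, 26, 8, -13, -21] -> [30, 23, 5, -16, -24] -> [-24, -16, 5, 23, 30] -> [-20, -12, 9, 27, 34]
  [-13, 15, -37] -> [13, -15, 37] -> [37, 13, -15] -> [37, 13, -15] -> [34, 10, -18] -> [-18, 10, 34] -> [-14, 14, 38]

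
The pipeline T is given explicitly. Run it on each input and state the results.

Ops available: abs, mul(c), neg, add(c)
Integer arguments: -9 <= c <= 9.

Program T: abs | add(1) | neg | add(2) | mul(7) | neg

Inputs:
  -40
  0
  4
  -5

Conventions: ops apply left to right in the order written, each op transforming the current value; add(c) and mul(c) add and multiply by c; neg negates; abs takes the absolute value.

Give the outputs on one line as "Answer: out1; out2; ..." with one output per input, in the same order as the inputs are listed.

Execution, op by op:
  -40 -> 40 -> 41 -> -41 -> -39 -> -273 -> 273
  0 -> 0 -> 1 -> -1 -> 1 -> 7 -> -7
  4 -> 4 -> 5 -> -5 -> -3 -> -21 -> 21
  -5 -> 5 -> 6 -> -6 -> -4 -> -28 -> 28

273; -7; 21; 28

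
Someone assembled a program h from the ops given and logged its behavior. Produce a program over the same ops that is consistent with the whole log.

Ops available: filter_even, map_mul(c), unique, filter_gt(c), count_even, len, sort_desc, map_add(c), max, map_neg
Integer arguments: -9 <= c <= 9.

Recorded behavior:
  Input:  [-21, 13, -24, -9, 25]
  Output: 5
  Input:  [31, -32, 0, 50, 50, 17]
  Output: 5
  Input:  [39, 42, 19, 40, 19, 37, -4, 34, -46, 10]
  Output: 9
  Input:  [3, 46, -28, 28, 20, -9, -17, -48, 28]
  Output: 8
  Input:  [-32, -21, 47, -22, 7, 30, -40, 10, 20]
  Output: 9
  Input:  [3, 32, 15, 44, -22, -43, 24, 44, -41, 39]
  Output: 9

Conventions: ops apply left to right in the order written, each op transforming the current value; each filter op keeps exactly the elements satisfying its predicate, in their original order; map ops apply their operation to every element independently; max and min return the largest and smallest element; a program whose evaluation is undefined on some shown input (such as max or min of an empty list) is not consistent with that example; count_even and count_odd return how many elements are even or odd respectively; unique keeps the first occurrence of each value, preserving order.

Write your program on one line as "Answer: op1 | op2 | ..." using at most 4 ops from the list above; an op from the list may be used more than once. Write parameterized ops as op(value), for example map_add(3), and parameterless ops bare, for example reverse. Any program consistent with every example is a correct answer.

sort_desc | unique | map_neg | len

Check, running the answer program on each example:
  [-21, 13, -24, -9, 25] -> [25, 13, -9, -21, -24] -> [25, 13, -9, -21, -24] -> [-25, -13, 9, 21, 24] -> 5
  [31, -32, 0, 50, 50, 17] -> [50, 50, 31, 17, 0, -32] -> [50, 31, 17, 0, -32] -> [-50, -31, -17, 0, 32] -> 5
  [39, 42, 19, 40, 19, 37, -4, 34, -46, 10] -> [42, 40, 39, 37, 34, 19, 19, 10, -4, -46] -> [42, 40, 39, 37, 34, 19, 10, -4, -46] -> [-42, -40, -39, -37, -34, -19, -10, 4, 46] -> 9
  [3, 46, -28, 28, 20, -9, -17, -48, 28] -> [46, 28, 28, 20, 3, -9, -17, -28, -48] -> [46, 28, 20, 3, -9, -17, -28, -48] -> [-46, -28, -20, -3, 9, 17, 28, 48] -> 8
  [-32, -21, 47, -22, 7, 30, -40, 10, 20] -> [47, 30, 20, 10, 7, -21, -22, -32, -40] -> [47, 30, 20, 10, 7, -21, -22, -32, -40] -> [-47, -30, -20, -10, -7, 21, 22, 32, 40] -> 9
  [3, 32, 15, 44, -22, -43, 24, 44, -41, 39] -> [44, 44, 39, 32, 24, 15, 3, -22, -41, -43] -> [44, 39, 32, 24, 15, 3, -22, -41, -43] -> [-44, -39, -32, -24, -15, -3, 22, 41, 43] -> 9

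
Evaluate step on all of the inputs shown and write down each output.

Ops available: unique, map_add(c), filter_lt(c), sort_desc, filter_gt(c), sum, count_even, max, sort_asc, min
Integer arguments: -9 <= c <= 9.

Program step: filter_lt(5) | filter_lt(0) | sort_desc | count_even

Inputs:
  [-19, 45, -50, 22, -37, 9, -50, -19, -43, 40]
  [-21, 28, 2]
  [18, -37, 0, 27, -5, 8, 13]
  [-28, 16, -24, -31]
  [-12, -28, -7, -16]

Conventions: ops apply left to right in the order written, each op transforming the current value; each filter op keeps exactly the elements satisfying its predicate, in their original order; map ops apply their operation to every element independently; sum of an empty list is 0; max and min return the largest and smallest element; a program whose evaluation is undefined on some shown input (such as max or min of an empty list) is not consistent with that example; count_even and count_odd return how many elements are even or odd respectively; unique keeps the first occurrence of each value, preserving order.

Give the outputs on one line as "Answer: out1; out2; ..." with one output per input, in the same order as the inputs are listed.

Execution, op by op:
  [-19, 45, -50, 22, -37, 9, -50, -19, -43, 40] -> [-19, -50, -37, -50, -19, -43] -> [-19, -50, -37, -50, -19, -43] -> [-19, -19, -37, -43, -50, -50] -> 2
  [-21, 28, 2] -> [-21, 2] -> [-21] -> [-21] -> 0
  [18, -37, 0, 27, -5, 8, 13] -> [-37, 0, -5] -> [-37, -5] -> [-5, -37] -> 0
  [-28, 16, -24, -31] -> [-28, -24, -31] -> [-28, -24, -31] -> [-24, -28, -31] -> 2
  [-12, -28, -7, -16] -> [-12, -28, -7, -16] -> [-12, -28, -7, -16] -> [-7, -12, -16, -28] -> 3

2; 0; 0; 2; 3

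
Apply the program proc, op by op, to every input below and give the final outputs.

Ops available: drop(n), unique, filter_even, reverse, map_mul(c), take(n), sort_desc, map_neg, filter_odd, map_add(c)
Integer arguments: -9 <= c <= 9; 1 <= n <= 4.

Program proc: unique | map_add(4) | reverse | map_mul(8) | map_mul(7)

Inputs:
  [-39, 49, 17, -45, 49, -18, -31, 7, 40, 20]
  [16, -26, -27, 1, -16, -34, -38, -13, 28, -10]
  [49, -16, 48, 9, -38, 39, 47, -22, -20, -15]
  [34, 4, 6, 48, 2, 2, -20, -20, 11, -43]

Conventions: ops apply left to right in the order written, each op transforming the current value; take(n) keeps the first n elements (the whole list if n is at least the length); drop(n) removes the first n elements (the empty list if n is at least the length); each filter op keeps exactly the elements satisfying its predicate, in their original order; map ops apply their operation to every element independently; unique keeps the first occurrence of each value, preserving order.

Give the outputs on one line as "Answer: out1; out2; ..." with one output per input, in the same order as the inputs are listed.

Execution, op by op:
  [-39, 49, 17, -45, 49, -18, -31, 7, 40, 20] -> [-39, 49, 17, -45, -18, -31, 7, 40, 20] -> [-35, 53, 21, -41, -14, -27, 11, 44, 24] -> [24, 44, 11, -27, -14, -41, 21, 53, -35] -> [192, 352, 88, -216, -112, -328, 168, 424, -280] -> [1344, 2464, 616, -1512, -784, -2296, 1176, 2968, -1960]
  [16, -26, -27, 1, -16, -34, -38, -13, 28, -10] -> [16, -26, -27, 1, -16, -34, -38, -13, 28, -10] -> [20, -22, -23, 5, -12, -30, -34, -9, 32, -6] -> [-6, 32, -9, -34, -30, -12, 5, -23, -22, 20] -> [-48, 256, -72, -272, -240, -96, 40, -184, -176, 160] -> [-336, 1792, -504, -1904, -1680, -672, 280, -1288, -1232, 1120]
  [49, -16, 48, 9, -38, 39, 47, -22, -20, -15] -> [49, -16, 48, 9, -38, 39, 47, -22, -20, -15] -> [53, -12, 52, 13, -34, 43, 51, -18, -16, -11] -> [-11, -16, -18, 51, 43, -34, 13, 52, -12, 53] -> [-88, -128, -144, 408, 344, -272, 104, 416, -96, 424] -> [-616, -896, -1008, 2856, 2408, -1904, 728, 2912, -672, 2968]
  [34, 4, 6, 48, 2, 2, -20, -20, 11, -43] -> [34, 4, 6, 48, 2, -20, 11, -43] -> [38, 8, 10, 52, 6, -16, 15, -39] -> [-39, 15, -16, 6, 52, 10, 8, 38] -> [-312, 120, -128, 48, 416, 80, 64, 304] -> [-2184, 840, -896, 336, 2912, 560, 448, 2128]

[1344, 2464, 616, -1512, -784, -2296, 1176, 2968, -1960]; [-336, 1792, -504, -1904, -1680, -672, 280, -1288, -1232, 1120]; [-616, -896, -1008, 2856, 2408, -1904, 728, 2912, -672, 2968]; [-2184, 840, -896, 336, 2912, 560, 448, 2128]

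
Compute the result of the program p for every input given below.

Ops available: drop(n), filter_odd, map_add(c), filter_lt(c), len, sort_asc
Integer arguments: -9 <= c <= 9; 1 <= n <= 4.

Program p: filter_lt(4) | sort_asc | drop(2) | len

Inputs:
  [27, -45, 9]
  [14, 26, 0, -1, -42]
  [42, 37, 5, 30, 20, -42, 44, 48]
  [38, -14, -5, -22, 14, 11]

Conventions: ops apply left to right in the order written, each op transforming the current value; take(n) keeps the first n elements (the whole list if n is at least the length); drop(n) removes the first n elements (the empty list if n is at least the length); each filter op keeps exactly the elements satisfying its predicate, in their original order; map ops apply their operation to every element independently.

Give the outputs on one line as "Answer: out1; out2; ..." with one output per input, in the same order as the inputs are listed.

0; 1; 0; 1

Execution, op by op:
  [27, -45, 9] -> [-45] -> [-45] -> [] -> 0
  [14, 26, 0, -1, -42] -> [0, -1, -42] -> [-42, -1, 0] -> [0] -> 1
  [42, 37, 5, 30, 20, -42, 44, 48] -> [-42] -> [-42] -> [] -> 0
  [38, -14, -5, -22, 14, 11] -> [-14, -5, -22] -> [-22, -14, -5] -> [-5] -> 1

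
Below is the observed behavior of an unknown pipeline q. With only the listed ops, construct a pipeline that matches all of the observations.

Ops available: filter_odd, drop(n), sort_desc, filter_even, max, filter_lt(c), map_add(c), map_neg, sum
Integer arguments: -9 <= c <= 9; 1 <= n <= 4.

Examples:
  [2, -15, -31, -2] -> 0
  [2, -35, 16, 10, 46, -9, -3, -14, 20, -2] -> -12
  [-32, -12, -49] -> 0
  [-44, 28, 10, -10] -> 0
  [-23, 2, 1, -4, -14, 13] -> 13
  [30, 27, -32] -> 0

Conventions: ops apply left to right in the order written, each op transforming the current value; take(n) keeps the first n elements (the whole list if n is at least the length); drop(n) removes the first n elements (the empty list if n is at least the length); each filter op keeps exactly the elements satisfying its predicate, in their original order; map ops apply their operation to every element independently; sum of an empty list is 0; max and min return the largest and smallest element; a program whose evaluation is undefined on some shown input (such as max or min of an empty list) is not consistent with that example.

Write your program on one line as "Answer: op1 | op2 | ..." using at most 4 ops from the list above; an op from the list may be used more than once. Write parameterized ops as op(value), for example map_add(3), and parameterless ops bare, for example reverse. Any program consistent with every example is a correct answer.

drop(3) | filter_odd | sum

Check, running the answer program on each example:
  [2, -15, -31, -2] -> [-2] -> [] -> 0
  [2, -35, 16, 10, 46, -9, -3, -14, 20, -2] -> [10, 46, -9, -3, -14, 20, -2] -> [-9, -3] -> -12
  [-32, -12, -49] -> [] -> [] -> 0
  [-44, 28, 10, -10] -> [-10] -> [] -> 0
  [-23, 2, 1, -4, -14, 13] -> [-4, -14, 13] -> [13] -> 13
  [30, 27, -32] -> [] -> [] -> 0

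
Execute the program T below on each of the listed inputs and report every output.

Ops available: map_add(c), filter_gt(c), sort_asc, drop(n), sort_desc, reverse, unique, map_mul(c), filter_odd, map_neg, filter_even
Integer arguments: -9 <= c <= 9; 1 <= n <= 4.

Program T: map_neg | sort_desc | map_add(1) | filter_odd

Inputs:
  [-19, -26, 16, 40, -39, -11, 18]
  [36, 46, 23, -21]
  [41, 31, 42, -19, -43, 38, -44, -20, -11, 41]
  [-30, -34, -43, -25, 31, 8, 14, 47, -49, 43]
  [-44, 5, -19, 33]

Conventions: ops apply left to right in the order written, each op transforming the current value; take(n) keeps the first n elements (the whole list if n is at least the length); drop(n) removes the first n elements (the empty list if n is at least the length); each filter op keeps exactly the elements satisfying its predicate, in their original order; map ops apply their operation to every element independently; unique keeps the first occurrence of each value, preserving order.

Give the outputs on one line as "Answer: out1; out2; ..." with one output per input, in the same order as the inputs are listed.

[27, -15, -17, -39]; [-35, -45]; [45, 21, -37, -41]; [35, 31, -7, -13]; [45]

Execution, op by op:
  [-19, -26, 16, 40, -39, -11, 18] -> [19, 26, -16, -40, 39, 11, -18] -> [39, 26, 19, 11, -16, -18, -40] -> [40, 27, 20, 12, -15, -17, -39] -> [27, -15, -17, -39]
  [36, 46, 23, -21] -> [-36, -46, -23, 21] -> [21, -23, -36, -46] -> [22, -22, -35, -45] -> [-35, -45]
  [41, 31, 42, -19, -43, 38, -44, -20, -11, 41] -> [-41, -31, -42, 19, 43, -38, 44, 20, 11, -41] -> [44, 43, 20, 19, 11, -31, -38, -41, -41, -42] -> [45, 44, 21, 20, 12, -30, -37, -40, -40, -41] -> [45, 21, -37, -41]
  [-30, -34, -43, -25, 31, 8, 14, 47, -49, 43] -> [30, 34, 43, 25, -31, -8, -14, -47, 49, -43] -> [49, 43, 34, 30, 25, -8, -14, -31, -43, -47] -> [50, 44, 35, 31, 26, -7, -13, -30, -42, -46] -> [35, 31, -7, -13]
  [-44, 5, -19, 33] -> [44, -5, 19, -33] -> [44, 19, -5, -33] -> [45, 20, -4, -32] -> [45]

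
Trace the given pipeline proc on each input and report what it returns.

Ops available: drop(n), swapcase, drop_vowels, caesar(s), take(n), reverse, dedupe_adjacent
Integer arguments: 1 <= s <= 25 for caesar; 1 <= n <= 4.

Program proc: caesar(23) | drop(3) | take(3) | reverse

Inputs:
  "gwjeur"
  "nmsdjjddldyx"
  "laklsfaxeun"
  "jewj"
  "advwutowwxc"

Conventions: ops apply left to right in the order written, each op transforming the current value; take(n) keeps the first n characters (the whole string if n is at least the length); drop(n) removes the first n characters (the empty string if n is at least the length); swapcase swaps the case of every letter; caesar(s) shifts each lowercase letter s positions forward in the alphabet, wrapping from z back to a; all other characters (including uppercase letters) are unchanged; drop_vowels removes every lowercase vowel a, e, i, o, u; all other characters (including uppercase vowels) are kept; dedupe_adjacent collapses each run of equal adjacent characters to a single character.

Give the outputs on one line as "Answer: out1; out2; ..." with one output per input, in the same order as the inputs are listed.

Execution, op by op:
  "gwjeur" -> "dtgbro" -> "bro" -> "bro" -> "orb"
  "nmsdjjddldyx" -> "kjpaggaaiavu" -> "aggaaiavu" -> "agg" -> "gga"
  "laklsfaxeun" -> "ixhipcxubrk" -> "ipcxubrk" -> "ipc" -> "cpi"
  "jewj" -> "gbtg" -> "g" -> "g" -> "g"
  "advwutowwxc" -> "xastrqlttuz" -> "trqlttuz" -> "trq" -> "qrt"

"orb"; "gga"; "cpi"; "g"; "qrt"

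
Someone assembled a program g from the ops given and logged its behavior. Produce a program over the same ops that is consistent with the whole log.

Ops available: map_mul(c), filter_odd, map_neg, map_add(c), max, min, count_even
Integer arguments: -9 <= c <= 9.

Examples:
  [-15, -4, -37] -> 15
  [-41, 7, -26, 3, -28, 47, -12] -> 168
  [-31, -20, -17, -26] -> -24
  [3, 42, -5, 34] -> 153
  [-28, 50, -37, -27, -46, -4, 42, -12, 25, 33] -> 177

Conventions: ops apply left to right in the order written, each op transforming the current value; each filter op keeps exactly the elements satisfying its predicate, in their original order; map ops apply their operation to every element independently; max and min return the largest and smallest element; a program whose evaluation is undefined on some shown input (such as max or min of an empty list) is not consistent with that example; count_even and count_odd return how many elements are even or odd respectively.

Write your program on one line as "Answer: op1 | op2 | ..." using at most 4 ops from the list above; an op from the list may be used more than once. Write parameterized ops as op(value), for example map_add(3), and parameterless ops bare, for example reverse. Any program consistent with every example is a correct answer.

map_add(9) | map_mul(3) | max

Check, running the answer program on each example:
  [-15, -4, -37] -> [-6, 5, -28] -> [-18, 15, -84] -> 15
  [-41, 7, -26, 3, -28, 47, -12] -> [-32, 16, -17, 12, -19, 56, -3] -> [-96, 48, -51, 36, -57, 168, -9] -> 168
  [-31, -20, -17, -26] -> [-22, -11, -8, -17] -> [-66, -33, -24, -51] -> -24
  [3, 42, -5, 34] -> [12, 51, 4, 43] -> [36, 153, 12, 129] -> 153
  [-28, 50, -37, -27, -46, -4, 42, -12, 25, 33] -> [-19, 59, -28, -18, -37, 5, 51, -3, 34, 42] -> [-57, 177, -84, -54, -111, 15, 153, -9, 102, 126] -> 177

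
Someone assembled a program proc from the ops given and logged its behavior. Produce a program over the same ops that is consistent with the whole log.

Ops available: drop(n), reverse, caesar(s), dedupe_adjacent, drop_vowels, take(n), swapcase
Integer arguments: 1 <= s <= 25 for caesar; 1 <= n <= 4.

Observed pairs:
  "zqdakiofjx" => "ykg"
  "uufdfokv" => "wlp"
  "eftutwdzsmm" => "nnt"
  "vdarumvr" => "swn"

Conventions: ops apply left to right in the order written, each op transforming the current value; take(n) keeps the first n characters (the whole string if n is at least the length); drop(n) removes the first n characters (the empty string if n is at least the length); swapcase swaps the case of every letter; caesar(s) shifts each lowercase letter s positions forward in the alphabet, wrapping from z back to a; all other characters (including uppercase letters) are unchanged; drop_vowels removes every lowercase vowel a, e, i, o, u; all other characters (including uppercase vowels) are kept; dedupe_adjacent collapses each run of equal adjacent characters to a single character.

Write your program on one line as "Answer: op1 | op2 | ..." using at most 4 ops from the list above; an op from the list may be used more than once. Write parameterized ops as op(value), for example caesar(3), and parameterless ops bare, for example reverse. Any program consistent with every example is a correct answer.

drop(1) | reverse | take(3) | caesar(1)

Check, running the answer program on each example:
  "zqdakiofjx" -> "qdakiofjx" -> "xjfoikadq" -> "xjf" -> "ykg"
  "uufdfokv" -> "ufdfokv" -> "vkofdfu" -> "vko" -> "wlp"
  "eftutwdzsmm" -> "ftutwdzsmm" -> "mmszdwtutf" -> "mms" -> "nnt"
  "vdarumvr" -> "darumvr" -> "rvmurad" -> "rvm" -> "swn"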